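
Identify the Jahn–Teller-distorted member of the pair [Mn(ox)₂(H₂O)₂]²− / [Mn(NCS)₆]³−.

[Mn(NCS)₆]³−

[Mn(ox)₂(H₂O)₂]²−: Each oxalate is −2; water is neutral; balancing the −2 overall charge requires Mn(II). Manganese is a group-7 element; Mn(II) is therefore d⁵. Oxalate is a weak-field ligand for a first-row metal, so the complex is high-spin. The d⁵ configuration leaves the e_g set evenly filled (or empty) — no strong Jahn–Teller driving force.
[Mn(NCS)₆]³−: Ligand charges: each isothiocyanate is −1. With an overall charge of −3 the manganese centre must be in the +3 oxidation state. Manganese is a group-7 element; Mn(III) is therefore d⁴. Isothiocyanate is a weak-field ligand for a first-row metal, so the complex is high-spin. The t₂g³e_g¹ (high-spin) configuration has an unevenly filled e_g set; the Jahn–Teller theorem predicts a tetragonal distortion (typically axial elongation) to lift the degeneracy.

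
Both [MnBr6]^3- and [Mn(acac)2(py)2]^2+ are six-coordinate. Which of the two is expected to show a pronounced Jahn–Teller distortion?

[MnBr6]^3-: Summing ligand charges against the −3 overall charge gives an oxidation state of +3 for manganese. Group 7 minus oxidation state 3 gives a d⁴ configuration. Bromide is a weak-field ligand for a first-row metal, so the complex is high-spin. The t₂g³e_g¹ (high-spin) configuration has an unevenly filled e_g set; the Jahn–Teller theorem predicts a tetragonal distortion (typically axial elongation) to lift the degeneracy.
[Mn(acac)2(py)2]^2+: Each acetylacetonate is −1; pyridine is neutral; balancing the +2 overall charge requires Mn(IV). Mn sits in group 7, so the d-electron count is 7 − 4 = 3. The d³ configuration leaves the e_g set evenly filled (or empty) — no strong Jahn–Teller driving force.

[MnBr6]^3-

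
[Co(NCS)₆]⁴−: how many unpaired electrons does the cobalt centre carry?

3

Summing ligand charges against the −4 overall charge gives an oxidation state of +2 for cobalt.
Group 9 minus oxidation state 2 gives a d⁷ configuration.
The spin state decides the count: Isothiocyanate is a weak-field ligand for a first-row metal, so the complex is high-spin.
An octahedral high-spin d⁷ ion is t₂g⁵e_g², giving 3 unpaired electrons.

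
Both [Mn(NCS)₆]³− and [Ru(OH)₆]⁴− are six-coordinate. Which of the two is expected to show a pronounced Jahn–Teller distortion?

[Mn(NCS)₆]³−: Each isothiocyanate is −1; balancing the −3 overall charge requires Mn(III). Manganese is a group-7 element; Mn(III) is therefore d⁴. Isothiocyanate is a weak-field ligand for a first-row metal, so the complex is high-spin. The t₂g³e_g¹ (high-spin) configuration has an unevenly filled e_g set; the Jahn–Teller theorem predicts a tetragonal distortion (typically axial elongation) to lift the degeneracy.
[Ru(OH)₆]⁴−: Summing ligand charges against the −4 overall charge gives an oxidation state of +2 for ruthenium. Ruthenium is a group-8 element; Ru(II) is therefore d⁶. A 4d ion has a large Δₒ and is invariably low-spin. The d⁶ configuration leaves the e_g set evenly filled (or empty) — no strong Jahn–Teller driving force.

[Mn(NCS)₆]³−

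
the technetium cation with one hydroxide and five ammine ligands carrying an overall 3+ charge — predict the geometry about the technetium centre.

octahedral

Ligand charges: each hydroxide is −1; ammonia is neutral. With an overall charge of +3 the technetium centre must be in the +4 oxidation state.
Tc sits in group 7, so the d-electron count is 7 − 4 = 3.
Coordination number: 6.
Six donors around a single metal centre give an octahedral coordination sphere.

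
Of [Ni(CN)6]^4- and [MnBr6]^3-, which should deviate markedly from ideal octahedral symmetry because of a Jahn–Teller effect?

[MnBr6]^3-

[Ni(CN)6]^4-: Ligand charges: each cyanide is −1. With an overall charge of −4 the nickel centre must be in the +2 oxidation state. Group 10 minus oxidation state 2 gives a d⁸ configuration. The d⁸ configuration leaves the e_g set evenly filled (or empty) — no strong Jahn–Teller driving force.
[MnBr6]^3-: Ligand charges: each bromide is −1. With an overall charge of −3 the manganese centre must be in the +3 oxidation state. Manganese is a group-7 element; Mn(III) is therefore d⁴. Bromide is a weak-field ligand for a first-row metal, so the complex is high-spin. The t₂g³e_g¹ (high-spin) configuration has an unevenly filled e_g set; the Jahn–Teller theorem predicts a tetragonal distortion (typically axial elongation) to lift the degeneracy.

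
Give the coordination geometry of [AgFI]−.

linear

Each fluoride is −1; each iodide is −1; balancing the −1 overall charge requires Ag(I).
Group 11 minus oxidation state 1 gives a d¹⁰ configuration.
Coordination number: 2.
A d¹⁰ ion with only two ligands adopts a linear arrangement (sp hybridisation; no CFSE preference).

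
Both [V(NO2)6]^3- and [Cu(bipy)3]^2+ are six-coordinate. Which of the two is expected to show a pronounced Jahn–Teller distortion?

[V(NO2)6]^3-: Each nitro (N-bound nitrite) is −1; balancing the −3 overall charge requires V(III). V sits in group 5, so the d-electron count is 5 − 3 = 2. The d² configuration leaves the e_g set evenly filled (or empty) — no strong Jahn–Teller driving force.
[Cu(bipy)3]^2+: 2,2′-bipyridine is neutral; balancing the +2 overall charge requires Cu(II). Group 11 minus oxidation state 2 gives a d⁹ configuration. The t₂g⁶e_g³ configuration has an unevenly filled e_g set; the Jahn–Teller theorem predicts a tetragonal distortion (typically axial elongation) to lift the degeneracy.

[Cu(bipy)3]^2+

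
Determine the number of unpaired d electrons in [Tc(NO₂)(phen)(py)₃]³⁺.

3

Ligand charges: each nitro (N-bound nitrite) is −1; 1,10-phenanthroline is neutral; pyridine is neutral. With an overall charge of +3 the technetium centre must be in the +4 oxidation state.
Tc sits in group 7, so the d-electron count is 7 − 4 = 3.
Counting donor atoms: 1×nitro (N-bound nitrite) (monodentate) → 1 donor; 1×1,10-phenanthroline (bidentate) → 2 donors; 3×pyridine (monodentate) → 3 donors. Coordination number = 6.
In an octahedral field the d³ configuration is t₂g³e_g⁰ (only one arrangement possible), giving 3 unpaired electrons.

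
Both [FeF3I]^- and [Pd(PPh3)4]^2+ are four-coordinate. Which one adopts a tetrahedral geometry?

For [FeF3I]^-: Ligand charges: each fluoride is −1; each iodide is −1. With an overall charge of −1 the iron centre must be in the +3 oxidation state. Iron is a group-8 element; Fe(III) is therefore d⁵. A high-spin d⁵ ion has zero CFSE in either geometry, so four ligands adopt the sterically favoured tetrahedral geometry. → tetrahedral.
For [Pd(PPh3)4]^2+: Summing ligand charges against the +2 overall charge gives an oxidation state of +2 for palladium. Pd sits in group 10, so the d-electron count is 10 − 2 = 8. A 4d d⁸ ion has a large crystal-field splitting; square planar leaves the high-energy d_{x²−y²} orbital empty and maximises CFSE. → square planar.

[FeF3I]^-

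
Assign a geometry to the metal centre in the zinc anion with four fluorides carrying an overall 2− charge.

tetrahedral

Summing ligand charges against the −2 overall charge gives an oxidation state of +2 for zinc.
Zinc is a group-12 element; Zn(II) is therefore d¹⁰.
Coordination number: 4.
A d¹⁰ ion has no crystal-field stabilisation preference between square planar and tetrahedral, so four ligands adopt the sterically favoured tetrahedral geometry.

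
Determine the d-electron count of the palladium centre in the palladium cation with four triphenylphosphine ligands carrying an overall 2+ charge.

Summing ligand charges against the +2 overall charge gives an oxidation state of +2 for palladium.
Pd sits in group 10, so the d-electron count is 10 − 2 = 8.

d8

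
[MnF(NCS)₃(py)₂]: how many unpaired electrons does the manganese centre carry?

3

Ligand charges: each fluoride is −1; each isothiocyanate is −1; pyridine is neutral. With an overall charge of 0 the manganese centre must be in the +4 oxidation state.
Group 7 minus oxidation state 4 gives a d³ configuration.
In an octahedral field the d³ configuration is t₂g³e_g⁰ (only one arrangement possible), giving 3 unpaired electrons.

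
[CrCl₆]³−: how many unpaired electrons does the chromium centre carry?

Each chloride is −1; balancing the −3 overall charge requires Cr(III).
Chromium is a group-6 element; Cr(III) is therefore d³.
In an octahedral field the d³ configuration is t₂g³e_g⁰ (only one arrangement possible), giving 3 unpaired electrons.

3 unpaired electrons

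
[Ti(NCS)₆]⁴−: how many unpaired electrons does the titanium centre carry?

2 unpaired electrons

Summing ligand charges against the −4 overall charge gives an oxidation state of +2 for titanium.
Group 4 minus oxidation state 2 gives a d² configuration.
In an octahedral field the d² configuration is t₂g²e_g⁰ (only one arrangement possible), giving 2 unpaired electrons.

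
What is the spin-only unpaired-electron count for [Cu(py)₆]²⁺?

Ligand charges: pyridine is neutral. With an overall charge of +2 the copper centre must be in the +2 oxidation state.
Copper is a group-11 element; Cu(II) is therefore d⁹.
In an octahedral field the d⁹ configuration is t₂g⁶e_g³ (only one arrangement possible), giving 1 unpaired electron.

1 unpaired electron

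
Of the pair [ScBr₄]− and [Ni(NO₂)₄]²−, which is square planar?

For [ScBr₄]−: Summing ligand charges against the −1 overall charge gives an oxidation state of +3 for scandium. Sc sits in group 3, so the d-electron count is 3 − 3 = 0. A d⁰ ion has no crystal-field stabilisation preference between square planar and tetrahedral, so four ligands adopt the sterically favoured tetrahedral geometry. → tetrahedral.
For [Ni(NO₂)₄]²−: Summing ligand charges against the −2 overall charge gives an oxidation state of +2 for nickel. Ni sits in group 10, so the d-electron count is 10 − 2 = 8. Nitro (N-bound nitrite) is a strong-field ligand (high in the spectrochemical series). A 3d d⁸ ion with strong-field ligands gains enough CFSE to favour square planar over tetrahedral. → square planar.

[Ni(NO₂)₄]²−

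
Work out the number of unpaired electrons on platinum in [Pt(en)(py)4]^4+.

0 unpaired electrons

Ethylenediamine is neutral; pyridine is neutral; balancing the +4 overall charge requires Pt(IV).
Pt sits in group 10, so the d-electron count is 10 − 4 = 6.
Counting donor atoms: 1×ethylenediamine (bidentate) → 2 donors; 4×pyridine (monodentate) → 4 donors. Coordination number = 6.
The spin state decides the count: a 5d ion has a large Δₒ and is invariably low-spin.
An octahedral low-spin d⁶ ion is t₂g⁶e_g⁰, giving 0 unpaired electrons.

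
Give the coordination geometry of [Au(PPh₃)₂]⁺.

Ligand charges: triphenylphosphine is neutral. With an overall charge of +1 the gold centre must be in the +1 oxidation state.
Gold is a group-11 element; Au(I) is therefore d¹⁰.
With 2 monodentate ligands the coordination number is 2.
A d¹⁰ ion with only two ligands adopts a linear arrangement (sp hybridisation; no CFSE preference).

linear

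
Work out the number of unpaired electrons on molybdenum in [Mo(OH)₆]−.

1 unpaired electron

Each hydroxide is −1; balancing the −1 overall charge requires Mo(V).
Group 6 minus oxidation state 5 gives a d¹ configuration.
In an octahedral field the d¹ configuration is t₂g¹e_g⁰ (only one arrangement possible), giving 1 unpaired electron.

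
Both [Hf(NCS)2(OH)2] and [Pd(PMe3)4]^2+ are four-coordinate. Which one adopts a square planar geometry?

For [Hf(NCS)2(OH)2]: Summing ligand charges against the 0 overall charge gives an oxidation state of +4 for hafnium. Hafnium is a group-4 element; Hf(IV) is therefore d⁰. A d⁰ ion has no crystal-field stabilisation preference between square planar and tetrahedral, so four ligands adopt the sterically favoured tetrahedral geometry. → tetrahedral.
For [Pd(PMe3)4]^2+: Trimethylphosphine is neutral; balancing the +2 overall charge requires Pd(II). Group 10 minus oxidation state 2 gives a d⁸ configuration. A 4d d⁸ ion has a large crystal-field splitting; square planar leaves the high-energy d_{x²−y²} orbital empty and maximises CFSE. → square planar.

[Pd(PMe3)4]^2+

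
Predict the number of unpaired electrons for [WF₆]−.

Each fluoride is −1; balancing the −1 overall charge requires W(V).
W sits in group 6, so the d-electron count is 6 − 5 = 1.
In an octahedral field the d¹ configuration is t₂g¹e_g⁰ (only one arrangement possible), giving 1 unpaired electron.

1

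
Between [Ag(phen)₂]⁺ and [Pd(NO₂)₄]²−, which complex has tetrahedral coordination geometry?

[Ag(phen)₂]⁺

For [Ag(phen)₂]⁺: 1,10-phenanthroline is neutral; balancing the +1 overall charge requires Ag(I). Ag sits in group 11, so the d-electron count is 11 − 1 = 10. A d¹⁰ ion has no crystal-field stabilisation preference between square planar and tetrahedral, so four ligands adopt the sterically favoured tetrahedral geometry. → tetrahedral.
For [Pd(NO₂)₄]²−: Each nitro (N-bound nitrite) is −1; balancing the −2 overall charge requires Pd(II). Palladium is a group-10 element; Pd(II) is therefore d⁸. A 4d d⁸ ion has a large crystal-field splitting; square planar leaves the high-energy d_{x²−y²} orbital empty and maximises CFSE. → square planar.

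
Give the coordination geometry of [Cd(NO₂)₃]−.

trigonal planar

Each nitro (N-bound nitrite) is −1; balancing the −1 overall charge requires Cd(II).
Cadmium is a group-12 element; Cd(II) is therefore d¹⁰.
Coordination number: 3.
Three ligands around a d¹⁰ centre minimise repulsion in a trigonal-planar arrangement.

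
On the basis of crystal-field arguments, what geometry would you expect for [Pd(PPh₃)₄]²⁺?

Triphenylphosphine is neutral; balancing the +2 overall charge requires Pd(II).
Group 10 minus oxidation state 2 gives a d⁸ configuration.
Coordination number: 4.
A 4d d⁸ ion has a large crystal-field splitting; square planar leaves the high-energy d_{x²−y²} orbital empty and maximises CFSE.

square planar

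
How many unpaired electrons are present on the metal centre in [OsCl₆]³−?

Ligand charges: each chloride is −1. With an overall charge of −3 the osmium centre must be in the +3 oxidation state.
Os sits in group 8, so the d-electron count is 8 − 3 = 5.
The spin state decides the count: a 5d ion has a large Δₒ and is invariably low-spin.
An octahedral low-spin d⁵ ion is t₂g⁵e_g⁰, giving 1 unpaired electron.

1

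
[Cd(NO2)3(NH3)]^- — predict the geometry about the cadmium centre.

tetrahedral

Each nitro (N-bound nitrite) is −1; ammonia is neutral; balancing the −1 overall charge requires Cd(II).
Cd sits in group 12, so the d-electron count is 12 − 2 = 10.
With 4 monodentate ligands the coordination number is 4.
A d¹⁰ ion has no crystal-field stabilisation preference between square planar and tetrahedral, so four ligands adopt the sterically favoured tetrahedral geometry.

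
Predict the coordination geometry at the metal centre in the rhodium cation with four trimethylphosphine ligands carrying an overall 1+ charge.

Summing ligand charges against the +1 overall charge gives an oxidation state of +1 for rhodium.
Rhodium is a group-9 element; Rh(I) is therefore d⁸.
With 4 monodentate ligands the coordination number is 4.
A 4d d⁸ ion has a large crystal-field splitting; square planar leaves the high-energy d_{x²−y²} orbital empty and maximises CFSE.

square planar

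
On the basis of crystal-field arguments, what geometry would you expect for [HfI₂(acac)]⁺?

Summing ligand charges against the +1 overall charge gives an oxidation state of +4 for hafnium.
Hafnium is a group-4 element; Hf(IV) is therefore d⁰.
Counting donor atoms: 2×iodide (monodentate) → 2 donors; 1×acetylacetonate (bidentate) → 2 donors. Coordination number = 4.
A d⁰ ion has no crystal-field stabilisation preference between square planar and tetrahedral, so four ligands adopt the sterically favoured tetrahedral geometry.

tetrahedral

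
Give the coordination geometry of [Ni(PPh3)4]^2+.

Ligand charges: triphenylphosphine is neutral. With an overall charge of +2 the nickel centre must be in the +2 oxidation state.
Nickel is a group-10 element; Ni(II) is therefore d⁸.
With 4 monodentate ligands the coordination number is 4.
Triphenylphosphine is a strong-field ligand (high in the spectrochemical series).
A 3d d⁸ ion with strong-field ligands gains enough CFSE to favour square planar over tetrahedral.

square planar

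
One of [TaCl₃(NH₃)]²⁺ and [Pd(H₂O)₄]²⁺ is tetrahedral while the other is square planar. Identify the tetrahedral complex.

[TaCl₃(NH₃)]²⁺

For [TaCl₃(NH₃)]²⁺: Summing ligand charges against the +2 overall charge gives an oxidation state of +5 for tantalum. Group 5 minus oxidation state 5 gives a d⁰ configuration. A d⁰ ion has no crystal-field stabilisation preference between square planar and tetrahedral, so four ligands adopt the sterically favoured tetrahedral geometry. → tetrahedral.
For [Pd(H₂O)₄]²⁺: Ligand charges: water is neutral. With an overall charge of +2 the palladium centre must be in the +2 oxidation state. Pd sits in group 10, so the d-electron count is 10 − 2 = 8. A 4d d⁸ ion has a large crystal-field splitting; square planar leaves the high-energy d_{x²−y²} orbital empty and maximises CFSE. → square planar.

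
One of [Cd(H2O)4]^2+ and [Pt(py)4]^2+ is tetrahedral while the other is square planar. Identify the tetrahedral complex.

[Cd(H2O)4]^2+

For [Cd(H2O)4]^2+: Ligand charges: water is neutral. With an overall charge of +2 the cadmium centre must be in the +2 oxidation state. Cd sits in group 12, so the d-electron count is 12 − 2 = 10. A d¹⁰ ion has no crystal-field stabilisation preference between square planar and tetrahedral, so four ligands adopt the sterically favoured tetrahedral geometry. → tetrahedral.
For [Pt(py)4]^2+: Summing ligand charges against the +2 overall charge gives an oxidation state of +2 for platinum. Platinum is a group-10 element; Pt(II) is therefore d⁸. A 5d d⁸ ion has a large crystal-field splitting; square planar leaves the high-energy d_{x²−y²} orbital empty and maximises CFSE. → square planar.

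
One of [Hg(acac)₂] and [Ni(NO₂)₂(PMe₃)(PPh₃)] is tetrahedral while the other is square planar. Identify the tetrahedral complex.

For [Hg(acac)₂]: Each acetylacetonate is −1; balancing the 0 overall charge requires Hg(II). Hg sits in group 12, so the d-electron count is 12 − 2 = 10. A d¹⁰ ion has no crystal-field stabilisation preference between square planar and tetrahedral, so four ligands adopt the sterically favoured tetrahedral geometry. → tetrahedral.
For [Ni(NO₂)₂(PMe₃)(PPh₃)]: Summing ligand charges against the 0 overall charge gives an oxidation state of +2 for nickel. Ni sits in group 10, so the d-electron count is 10 − 2 = 8. Nitro (N-bound nitrite), trimethylphosphine, and triphenylphosphine are strong-field ligands (high in the spectrochemical series). A 3d d⁸ ion with strong-field ligands gains enough CFSE to favour square planar over tetrahedral. → square planar.

[Hg(acac)₂]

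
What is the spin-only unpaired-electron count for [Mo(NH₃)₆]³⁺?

3

Ligand charges: ammonia is neutral. With an overall charge of +3 the molybdenum centre must be in the +3 oxidation state.
Mo sits in group 6, so the d-electron count is 6 − 3 = 3.
In an octahedral field the d³ configuration is t₂g³e_g⁰ (only one arrangement possible), giving 3 unpaired electrons.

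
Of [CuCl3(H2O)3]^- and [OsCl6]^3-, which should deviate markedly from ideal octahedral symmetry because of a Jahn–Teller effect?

[CuCl3(H2O)3]^-: Ligand charges: each chloride is −1; water is neutral. With an overall charge of −1 the copper centre must be in the +2 oxidation state. Cu sits in group 11, so the d-electron count is 11 − 2 = 9. The t₂g⁶e_g³ configuration has an unevenly filled e_g set; the Jahn–Teller theorem predicts a tetragonal distortion (typically axial elongation) to lift the degeneracy.
[OsCl6]^3-: Ligand charges: each chloride is −1. With an overall charge of −3 the osmium centre must be in the +3 oxidation state. Group 8 minus oxidation state 3 gives a d⁵ configuration. A 5d ion has a large Δₒ and is invariably low-spin. The d⁵ configuration leaves the e_g set evenly filled (or empty) — no strong Jahn–Teller driving force.

[CuCl3(H2O)3]^-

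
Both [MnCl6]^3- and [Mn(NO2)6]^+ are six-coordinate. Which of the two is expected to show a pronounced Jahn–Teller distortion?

[MnCl6]^3-: Ligand charges: each chloride is −1. With an overall charge of −3 the manganese centre must be in the +3 oxidation state. Mn sits in group 7, so the d-electron count is 7 − 3 = 4. Chloride is a weak-field ligand for a first-row metal, so the complex is high-spin. The t₂g³e_g¹ (high-spin) configuration has an unevenly filled e_g set; the Jahn–Teller theorem predicts a tetragonal distortion (typically axial elongation) to lift the degeneracy.
[Mn(NO2)6]^+: Each nitro (N-bound nitrite) is −1; balancing the +1 overall charge requires Mn(VII). Manganese is a group-7 element; Mn(VII) is therefore d⁰. The d⁰ configuration leaves the e_g set evenly filled (or empty) — no strong Jahn–Teller driving force.

[MnCl6]^3-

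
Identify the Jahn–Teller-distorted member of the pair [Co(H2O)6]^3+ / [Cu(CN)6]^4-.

[Co(H2O)6]^3+: Summing ligand charges against the +3 overall charge gives an oxidation state of +3 for cobalt. Co sits in group 9, so the d-electron count is 9 − 3 = 6. Co(III) has an exceptionally large octahedral splitting and is low-spin with essentially every ligand except fluoride. The d⁶ configuration leaves the e_g set evenly filled (or empty) — no strong Jahn–Teller driving force.
[Cu(CN)6]^4-: Each cyanide is −1; balancing the −4 overall charge requires Cu(II). Copper is a group-11 element; Cu(II) is therefore d⁹. The t₂g⁶e_g³ configuration has an unevenly filled e_g set; the Jahn–Teller theorem predicts a tetragonal distortion (typically axial elongation) to lift the degeneracy.

[Cu(CN)6]^4-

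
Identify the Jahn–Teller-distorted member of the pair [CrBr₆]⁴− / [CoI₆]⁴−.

[CrBr₆]⁴−: Ligand charges: each bromide is −1. With an overall charge of −4 the chromium centre must be in the +2 oxidation state. Chromium is a group-6 element; Cr(II) is therefore d⁴. Bromide is a weak-field ligand for a first-row metal, so the complex is high-spin. The t₂g³e_g¹ (high-spin) configuration has an unevenly filled e_g set; the Jahn–Teller theorem predicts a tetragonal distortion (typically axial elongation) to lift the degeneracy.
[CoI₆]⁴−: Ligand charges: each iodide is −1. With an overall charge of −4 the cobalt centre must be in the +2 oxidation state. Cobalt is a group-9 element; Co(II) is therefore d⁷. Iodide is a weak-field ligand for a first-row metal, so the complex is high-spin. The d⁷ configuration leaves the e_g set evenly filled (or empty) — no strong Jahn–Teller driving force.

[CrBr₆]⁴−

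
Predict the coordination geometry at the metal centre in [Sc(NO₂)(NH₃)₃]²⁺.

Each nitro (N-bound nitrite) is −1; ammonia is neutral; balancing the +2 overall charge requires Sc(III).
Group 3 minus oxidation state 3 gives a d⁰ configuration.
With 4 monodentate ligands the coordination number is 4.
A d⁰ ion has no crystal-field stabilisation preference between square planar and tetrahedral, so four ligands adopt the sterically favoured tetrahedral geometry.

tetrahedral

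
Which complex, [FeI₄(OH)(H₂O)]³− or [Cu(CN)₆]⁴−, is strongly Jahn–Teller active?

[FeI₄(OH)(H₂O)]³−: Ligand charges: each iodide is −1; each hydroxide is −1; water is neutral. With an overall charge of −3 the iron centre must be in the +2 oxidation state. Iron is a group-8 element; Fe(II) is therefore d⁶. Hydroxide and iodide are weak-field ligands for a first-row metal, so the complex is high-spin. The d⁶ configuration leaves the e_g set evenly filled (or empty) — no strong Jahn–Teller driving force.
[Cu(CN)₆]⁴−: Ligand charges: each cyanide is −1. With an overall charge of −4 the copper centre must be in the +2 oxidation state. Group 11 minus oxidation state 2 gives a d⁹ configuration. The t₂g⁶e_g³ configuration has an unevenly filled e_g set; the Jahn–Teller theorem predicts a tetragonal distortion (typically axial elongation) to lift the degeneracy.

[Cu(CN)₆]⁴−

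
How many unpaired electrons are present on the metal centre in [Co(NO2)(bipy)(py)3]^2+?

0 unpaired electrons

Ligand charges: each nitro (N-bound nitrite) is −1; 2,2′-bipyridine is neutral; pyridine is neutral. With an overall charge of +2 the cobalt centre must be in the +3 oxidation state.
Group 9 minus oxidation state 3 gives a d⁶ configuration.
Counting donor atoms: 1×nitro (N-bound nitrite) (monodentate) → 1 donor; 1×2,2′-bipyridine (bidentate) → 2 donors; 3×pyridine (monodentate) → 3 donors. Coordination number = 6.
The spin state decides the count: Co(III) has an exceptionally large octahedral splitting and is low-spin with essentially every ligand except fluoride.
An octahedral low-spin d⁶ ion is t₂g⁶e_g⁰, giving 0 unpaired electrons.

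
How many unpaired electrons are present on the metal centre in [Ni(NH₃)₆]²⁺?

2

Summing ligand charges against the +2 overall charge gives an oxidation state of +2 for nickel.
Nickel is a group-10 element; Ni(II) is therefore d⁸.
In an octahedral field the d⁸ configuration is t₂g⁶e_g² (only one arrangement possible), giving 2 unpaired electrons.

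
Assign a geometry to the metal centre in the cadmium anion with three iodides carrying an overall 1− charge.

Ligand charges: each iodide is −1. With an overall charge of −1 the cadmium centre must be in the +2 oxidation state.
Group 12 minus oxidation state 2 gives a d¹⁰ configuration.
Coordination number: 3.
Three ligands around a d¹⁰ centre minimise repulsion in a trigonal-planar arrangement.

trigonal planar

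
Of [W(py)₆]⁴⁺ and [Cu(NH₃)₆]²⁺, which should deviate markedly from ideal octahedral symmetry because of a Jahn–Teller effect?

[Cu(NH₃)₆]²⁺

[W(py)₆]⁴⁺: Ligand charges: pyridine is neutral. With an overall charge of +4 the tungsten centre must be in the +4 oxidation state. Tungsten is a group-6 element; W(IV) is therefore d². The d² configuration leaves the e_g set evenly filled (or empty) — no strong Jahn–Teller driving force.
[Cu(NH₃)₆]²⁺: Ammonia is neutral; balancing the +2 overall charge requires Cu(II). Copper is a group-11 element; Cu(II) is therefore d⁹. The t₂g⁶e_g³ configuration has an unevenly filled e_g set; the Jahn–Teller theorem predicts a tetragonal distortion (typically axial elongation) to lift the degeneracy.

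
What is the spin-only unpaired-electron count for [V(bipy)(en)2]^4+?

2,2′-bipyridine is neutral; ethylenediamine is neutral; balancing the +4 overall charge requires V(IV).
Group 5 minus oxidation state 4 gives a d¹ configuration.
Counting donor atoms: 1×2,2′-bipyridine (bidentate) → 2 donors; 2×ethylenediamine (bidentate) → 4 donors. Coordination number = 6.
In an octahedral field the d¹ configuration is t₂g¹e_g⁰ (only one arrangement possible), giving 1 unpaired electron.

1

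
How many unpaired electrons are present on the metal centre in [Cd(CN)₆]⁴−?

0 unpaired electrons

Each cyanide is −1; balancing the −4 overall charge requires Cd(II).
Cd sits in group 12, so the d-electron count is 12 − 2 = 10.
In an octahedral field the d¹⁰ configuration is t₂g⁶e_g⁴, giving 0 unpaired electrons.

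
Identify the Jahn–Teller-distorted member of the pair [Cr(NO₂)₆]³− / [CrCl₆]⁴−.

[CrCl₆]⁴−

[Cr(NO₂)₆]³−: Each nitro (N-bound nitrite) is −1; balancing the −3 overall charge requires Cr(III). Group 6 minus oxidation state 3 gives a d³ configuration. The d³ configuration leaves the e_g set evenly filled (or empty) — no strong Jahn–Teller driving force.
[CrCl₆]⁴−: Ligand charges: each chloride is −1. With an overall charge of −4 the chromium centre must be in the +2 oxidation state. Group 6 minus oxidation state 2 gives a d⁴ configuration. Chloride is a weak-field ligand for a first-row metal, so the complex is high-spin. The t₂g³e_g¹ (high-spin) configuration has an unevenly filled e_g set; the Jahn–Teller theorem predicts a tetragonal distortion (typically axial elongation) to lift the degeneracy.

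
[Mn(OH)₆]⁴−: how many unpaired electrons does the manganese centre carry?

5 unpaired electrons

Ligand charges: each hydroxide is −1. With an overall charge of −4 the manganese centre must be in the +2 oxidation state.
Mn sits in group 7, so the d-electron count is 7 − 2 = 5.
The spin state decides the count: Hydroxide is a weak-field ligand for a first-row metal, so the complex is high-spin.
An octahedral high-spin d⁵ ion is t₂g³e_g², giving 5 unpaired electrons.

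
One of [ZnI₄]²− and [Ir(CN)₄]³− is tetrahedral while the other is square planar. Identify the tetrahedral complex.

[ZnI₄]²−

For [ZnI₄]²−: Summing ligand charges against the −2 overall charge gives an oxidation state of +2 for zinc. Group 12 minus oxidation state 2 gives a d¹⁰ configuration. A d¹⁰ ion has no crystal-field stabilisation preference between square planar and tetrahedral, so four ligands adopt the sterically favoured tetrahedral geometry. → tetrahedral.
For [Ir(CN)₄]³−: Ligand charges: each cyanide is −1. With an overall charge of −3 the iridium centre must be in the +1 oxidation state. Iridium is a group-9 element; Ir(I) is therefore d⁸. A 5d d⁸ ion has a large crystal-field splitting; square planar leaves the high-energy d_{x²−y²} orbital empty and maximises CFSE. → square planar.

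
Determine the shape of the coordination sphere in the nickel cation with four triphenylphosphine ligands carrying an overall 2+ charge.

Triphenylphosphine is neutral; balancing the +2 overall charge requires Ni(II).
Ni sits in group 10, so the d-electron count is 10 − 2 = 8.
With 4 monodentate ligands the coordination number is 4.
Triphenylphosphine is a strong-field ligand (high in the spectrochemical series).
A 3d d⁸ ion with strong-field ligands gains enough CFSE to favour square planar over tetrahedral.

square planar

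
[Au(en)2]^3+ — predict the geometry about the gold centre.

square planar

Ligand charges: ethylenediamine is neutral. With an overall charge of +3 the gold centre must be in the +3 oxidation state.
Group 11 minus oxidation state 3 gives a d⁸ configuration.
Counting donor atoms: 2×ethylenediamine (bidentate) → 4 donors. Coordination number = 4.
A 5d d⁸ ion has a large crystal-field splitting; square planar leaves the high-energy d_{x²−y²} orbital empty and maximises CFSE.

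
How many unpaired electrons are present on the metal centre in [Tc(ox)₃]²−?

Summing ligand charges against the −2 overall charge gives an oxidation state of +4 for technetium.
Technetium is a group-7 element; Tc(IV) is therefore d³.
Counting donor atoms: 3×oxalate (bidentate) → 6 donors. Coordination number = 6.
In an octahedral field the d³ configuration is t₂g³e_g⁰ (only one arrangement possible), giving 3 unpaired electrons.

3 unpaired electrons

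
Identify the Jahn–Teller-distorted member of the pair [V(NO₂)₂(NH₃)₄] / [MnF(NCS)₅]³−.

[MnF(NCS)₅]³−

[V(NO₂)₂(NH₃)₄]: Each nitro (N-bound nitrite) is −1; ammonia is neutral; balancing the 0 overall charge requires V(II). Group 5 minus oxidation state 2 gives a d³ configuration. The d³ configuration leaves the e_g set evenly filled (or empty) — no strong Jahn–Teller driving force.
[MnF(NCS)₅]³−: Ligand charges: each fluoride is −1; each isothiocyanate is −1. With an overall charge of −3 the manganese centre must be in the +3 oxidation state. Mn sits in group 7, so the d-electron count is 7 − 3 = 4. Fluoride and isothiocyanate are weak-field ligands for a first-row metal, so the complex is high-spin. The t₂g³e_g¹ (high-spin) configuration has an unevenly filled e_g set; the Jahn–Teller theorem predicts a tetragonal distortion (typically axial elongation) to lift the degeneracy.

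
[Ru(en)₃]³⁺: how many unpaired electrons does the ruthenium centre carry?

1

Ethylenediamine is neutral; balancing the +3 overall charge requires Ru(III).
Ru sits in group 8, so the d-electron count is 8 − 3 = 5.
Counting donor atoms: 3×ethylenediamine (bidentate) → 6 donors. Coordination number = 6.
The spin state decides the count: a 4d ion has a large Δₒ and is invariably low-spin.
An octahedral low-spin d⁵ ion is t₂g⁵e_g⁰, giving 1 unpaired electron.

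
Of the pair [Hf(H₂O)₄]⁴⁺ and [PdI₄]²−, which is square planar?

[PdI₄]²−

For [Hf(H₂O)₄]⁴⁺: Ligand charges: water is neutral. With an overall charge of +4 the hafnium centre must be in the +4 oxidation state. Hafnium is a group-4 element; Hf(IV) is therefore d⁰. A d⁰ ion has no crystal-field stabilisation preference between square planar and tetrahedral, so four ligands adopt the sterically favoured tetrahedral geometry. → tetrahedral.
For [PdI₄]²−: Summing ligand charges against the −2 overall charge gives an oxidation state of +2 for palladium. Group 10 minus oxidation state 2 gives a d⁸ configuration. A 4d d⁸ ion has a large crystal-field splitting; square planar leaves the high-energy d_{x²−y²} orbital empty and maximises CFSE. → square planar.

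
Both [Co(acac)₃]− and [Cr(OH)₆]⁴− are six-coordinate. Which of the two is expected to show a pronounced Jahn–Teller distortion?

[Cr(OH)₆]⁴−

[Co(acac)₃]−: Summing ligand charges against the −1 overall charge gives an oxidation state of +2 for cobalt. Group 9 minus oxidation state 2 gives a d⁷ configuration. Acetylacetonate is a weak-field ligand for a first-row metal, so the complex is high-spin. The d⁷ configuration leaves the e_g set evenly filled (or empty) — no strong Jahn–Teller driving force.
[Cr(OH)₆]⁴−: Each hydroxide is −1; balancing the −4 overall charge requires Cr(II). Chromium is a group-6 element; Cr(II) is therefore d⁴. Hydroxide is a weak-field ligand for a first-row metal, so the complex is high-spin. The t₂g³e_g¹ (high-spin) configuration has an unevenly filled e_g set; the Jahn–Teller theorem predicts a tetragonal distortion (typically axial elongation) to lift the degeneracy.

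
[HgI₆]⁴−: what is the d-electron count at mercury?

d10

Ligand charges: each iodide is −1. With an overall charge of −4 the mercury centre must be in the +2 oxidation state.
Hg sits in group 12, so the d-electron count is 12 − 2 = 10.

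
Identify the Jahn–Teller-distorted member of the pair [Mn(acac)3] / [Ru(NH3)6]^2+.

[Mn(acac)3]: Ligand charges: each acetylacetonate is −1. With an overall charge of 0 the manganese centre must be in the +3 oxidation state. Manganese is a group-7 element; Mn(III) is therefore d⁴. Acetylacetonate is a weak-field ligand for a first-row metal, so the complex is high-spin. The t₂g³e_g¹ (high-spin) configuration has an unevenly filled e_g set; the Jahn–Teller theorem predicts a tetragonal distortion (typically axial elongation) to lift the degeneracy.
[Ru(NH3)6]^2+: Ligand charges: ammonia is neutral. With an overall charge of +2 the ruthenium centre must be in the +2 oxidation state. Ru sits in group 8, so the d-electron count is 8 − 2 = 6. A 4d ion has a large Δₒ and is invariably low-spin. The d⁶ configuration leaves the e_g set evenly filled (or empty) — no strong Jahn–Teller driving force.

[Mn(acac)3]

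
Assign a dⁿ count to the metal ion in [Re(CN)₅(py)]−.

Summing ligand charges against the −1 overall charge gives an oxidation state of +4 for rhenium.
Re sits in group 7, so the d-electron count is 7 − 4 = 3.

d3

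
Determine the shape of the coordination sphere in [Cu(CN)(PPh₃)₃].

tetrahedral

Ligand charges: each cyanide is −1; triphenylphosphine is neutral. With an overall charge of 0 the copper centre must be in the +1 oxidation state.
Copper is a group-11 element; Cu(I) is therefore d¹⁰.
Coordination number: 4.
A d¹⁰ ion has no crystal-field stabilisation preference between square planar and tetrahedral, so four ligands adopt the sterically favoured tetrahedral geometry.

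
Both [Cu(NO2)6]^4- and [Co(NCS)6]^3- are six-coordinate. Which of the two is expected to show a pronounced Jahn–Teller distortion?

[Cu(NO2)6]^4-

[Cu(NO2)6]^4-: Summing ligand charges against the −4 overall charge gives an oxidation state of +2 for copper. Group 11 minus oxidation state 2 gives a d⁹ configuration. The t₂g⁶e_g³ configuration has an unevenly filled e_g set; the Jahn–Teller theorem predicts a tetragonal distortion (typically axial elongation) to lift the degeneracy.
[Co(NCS)6]^3-: Summing ligand charges against the −3 overall charge gives an oxidation state of +3 for cobalt. Co sits in group 9, so the d-electron count is 9 − 3 = 6. Co(III) has an exceptionally large octahedral splitting and is low-spin with essentially every ligand except fluoride. The d⁶ configuration leaves the e_g set evenly filled (or empty) — no strong Jahn–Teller driving force.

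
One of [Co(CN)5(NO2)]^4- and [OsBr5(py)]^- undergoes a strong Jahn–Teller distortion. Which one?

[Co(CN)5(NO2)]^4-: Each cyanide is −1; each nitro (N-bound nitrite) is −1; balancing the −4 overall charge requires Co(II). Group 9 minus oxidation state 2 gives a d⁷ configuration. Cyanide and nitro (N-bound nitrite) are strong-field ligands (high in the spectrochemical series) for a first-row metal, so the complex is low-spin. The t₂g⁶e_g¹ (low-spin) configuration has an unevenly filled e_g set; the Jahn–Teller theorem predicts a tetragonal distortion (typically axial elongation) to lift the degeneracy.
[OsBr5(py)]^-: Ligand charges: each bromide is −1; pyridine is neutral. With an overall charge of −1 the osmium centre must be in the +4 oxidation state. Osmium is a group-8 element; Os(IV) is therefore d⁴. A 5d ion has a large Δₒ and is invariably low-spin. The d⁴ configuration leaves the e_g set evenly filled (or empty) — no strong Jahn–Teller driving force.

[Co(CN)5(NO2)]^4-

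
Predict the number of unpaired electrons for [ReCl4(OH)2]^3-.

2

Ligand charges: each chloride is −1; each hydroxide is −1. With an overall charge of −3 the rhenium centre must be in the +3 oxidation state.
Group 7 minus oxidation state 3 gives a d⁴ configuration.
The spin state decides the count: a 5d ion has a large Δₒ and is invariably low-spin.
An octahedral low-spin d⁴ ion is t₂g⁴e_g⁰, giving 2 unpaired electrons.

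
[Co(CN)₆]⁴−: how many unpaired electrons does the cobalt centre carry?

Ligand charges: each cyanide is −1. With an overall charge of −4 the cobalt centre must be in the +2 oxidation state.
Group 9 minus oxidation state 2 gives a d⁷ configuration.
The spin state decides the count: Cyanide is a strong-field ligand (high in the spectrochemical series) for a first-row metal, so the complex is low-spin.
An octahedral low-spin d⁷ ion is t₂g⁶e_g¹, giving 1 unpaired electron.

1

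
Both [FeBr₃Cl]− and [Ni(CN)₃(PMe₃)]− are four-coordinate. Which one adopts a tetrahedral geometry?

[FeBr₃Cl]−

For [FeBr₃Cl]−: Each bromide is −1; each chloride is −1; balancing the −1 overall charge requires Fe(III). Iron is a group-8 element; Fe(III) is therefore d⁵. A high-spin d⁵ ion has zero CFSE in either geometry, so four ligands adopt the sterically favoured tetrahedral geometry. → tetrahedral.
For [Ni(CN)₃(PMe₃)]−: Summing ligand charges against the −1 overall charge gives an oxidation state of +2 for nickel. Ni sits in group 10, so the d-electron count is 10 − 2 = 8. Cyanide and trimethylphosphine are strong-field ligands (high in the spectrochemical series). A 3d d⁸ ion with strong-field ligands gains enough CFSE to favour square planar over tetrahedral. → square planar.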